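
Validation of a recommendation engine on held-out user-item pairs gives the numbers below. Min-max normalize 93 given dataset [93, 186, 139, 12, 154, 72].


min=12, max=186
(93-12)/(186-12) = 81/174 = 0.4655

0.4655


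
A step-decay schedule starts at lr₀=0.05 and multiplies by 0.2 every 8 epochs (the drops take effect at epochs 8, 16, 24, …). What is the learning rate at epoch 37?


n_drops = ⌊37/8⌋ = 4
lr = 0.05·0.2^4 = 0.05·0.0016 = 0.00008

0.00008


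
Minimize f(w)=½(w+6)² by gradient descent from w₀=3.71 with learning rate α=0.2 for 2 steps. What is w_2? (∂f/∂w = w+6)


step 1: grad = 3.71+6 = 9.71; w = 3.71 - 0.2·(9.71) = 1.768
step 2: grad = 1.768+6 = 7.768; w = 1.768 - 0.2·(7.768) = 0.2144

0.2144


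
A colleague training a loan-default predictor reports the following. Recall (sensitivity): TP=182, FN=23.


Recall = TP/(TP+FN)
= 182/(182+23)
= 182/205 = 88.78%

88.78%


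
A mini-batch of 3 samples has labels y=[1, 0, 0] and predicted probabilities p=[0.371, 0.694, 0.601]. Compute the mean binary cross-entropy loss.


L[0] = -ln(0.371) = 0.9916
L[1] = -ln(1-0.694) = -ln(0.306) = 1.1842
L[2] = -ln(1-0.601) = -ln(0.399) = 0.9188
mean = (0.9916 + 1.1842 + 0.9188)/3 = 1.0315

1.0315


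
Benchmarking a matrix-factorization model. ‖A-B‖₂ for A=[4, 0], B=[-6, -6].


d = √((4+ 6)² + (0+ 6)²)
  = √(100 + 36)
  = √136 = 11.6619

11.6619


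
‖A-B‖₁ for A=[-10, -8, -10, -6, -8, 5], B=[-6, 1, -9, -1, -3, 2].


d = |-10+ 6| + |-8-1| + |-10+ 9| + |-6+ 1| + |-8+ 3| + |5-2|
  = 4 + 9 + 1 + 5 + 5 + 3
  = 27

27


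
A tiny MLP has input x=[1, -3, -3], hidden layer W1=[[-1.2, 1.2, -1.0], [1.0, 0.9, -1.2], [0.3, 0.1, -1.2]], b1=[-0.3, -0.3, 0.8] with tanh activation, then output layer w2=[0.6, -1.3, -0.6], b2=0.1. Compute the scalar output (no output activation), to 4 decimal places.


z1[0] = (-1.2)·(1) + (1.2)·(-3) + (-1.0)·(-3) - 0.3 = -2.1
z1[1] = (1.0)·(1) + (0.9)·(-3) + (-1.2)·(-3) - 0.3 = 1.6
z1[2] = (0.3)·(1) + (0.1)·(-3) + (-1.2)·(-3) + 0.8 = 4.4
h = tanh(z1) = [-0.9705, 0.9217, 0.9997]
output = (0.6)·(-0.9705) + (-1.3)·(0.9217) + (-0.6)·(0.9997) + 0.1 = -2.2803

-2.2803


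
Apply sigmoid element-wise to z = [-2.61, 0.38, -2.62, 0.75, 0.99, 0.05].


σ(-2.61) = 1/(1+e^2.61) = 0.0685
σ(0.38) = 1/(1+e^-0.38) = 0.5939
σ(-2.62) = 1/(1+e^2.62) = 0.0679
σ(0.75) = 1/(1+e^-0.75) = 0.6792
σ(0.99) = 1/(1+e^-0.99) = 0.7291
σ(0.05) = 1/(1+e^-0.05) = 0.5125
result = [0.0685, 0.5939, 0.0679, 0.6792, 0.7291, 0.5125]

[0.0685, 0.5939, 0.0679, 0.6792, 0.7291, 0.5125]


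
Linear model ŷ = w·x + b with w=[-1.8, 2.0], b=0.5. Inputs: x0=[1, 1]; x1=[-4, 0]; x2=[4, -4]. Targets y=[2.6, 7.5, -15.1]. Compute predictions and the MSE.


ŷ0 = (-1.8)·(1) + (2.0)·(1) + 0.5 = 0.7
ŷ1 = (-1.8)·(-4) + (2.0)·(0) + 0.5 = 7.7
ŷ2 = (-1.8)·(4) + (2.0)·(-4) + 0.5 = -14.7
errors² = [3.61, 0.04, 0.16]
MSE = 3.8100/3 = 1.27

1.27


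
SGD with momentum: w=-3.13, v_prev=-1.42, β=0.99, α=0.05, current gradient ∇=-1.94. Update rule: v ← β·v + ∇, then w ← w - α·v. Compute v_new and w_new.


v_new = 0.99·-1.42 - 1.94 = -1.4058 - 1.94 = -3.3458
w_new = -3.13 - 0.05·-3.3458 = -3.13 + 0.16729 = -2.96271

v_new=-3.3458, w_new=-2.96271


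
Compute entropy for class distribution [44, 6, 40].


Probabilities: [44/90, 6/90, 40/90] ≈ [0.4889, 0.0667, 0.4444]
H = -((44/90)·log₂(44/90) + (6/90)·log₂(6/90) + (40/90)·log₂(40/90))
  = 1.2852 bits

1.2852 bits


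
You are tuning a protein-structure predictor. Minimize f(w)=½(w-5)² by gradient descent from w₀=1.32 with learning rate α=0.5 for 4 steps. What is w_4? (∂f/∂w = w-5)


step 1: grad = 1.32-5 = -3.68; w = 1.32 - 0.5·(-3.68) = 3.16
step 2: grad = 3.16-5 = -1.84; w = 3.16 - 0.5·(-1.84) = 4.08
step 3: grad = 4.08-5 = -0.92; w = 4.08 - 0.5·(-0.92) = 4.54
step 4: grad = 4.54-5 = -0.46; w = 4.54 - 0.5·(-0.46) = 4.77

4.77


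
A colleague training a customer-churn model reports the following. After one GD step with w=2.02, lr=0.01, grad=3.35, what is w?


w_new = w - α·∇
= 2.02 - 0.01·3.35
= 2.02 - 0.0335
= 1.9865

1.9865


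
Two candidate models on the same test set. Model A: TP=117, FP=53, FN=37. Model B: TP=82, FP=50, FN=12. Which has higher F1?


Model A: P=117/170=0.6882, R=117/154=0.7597, F1=2PR/(P+R)=2TP/(2TP+FP+FN)=234/324=0.7222
Model B: P=82/132=0.6212, R=82/94=0.8723, F1=2PR/(P+R)=2TP/(2TP+FP+FN)=164/226=0.7257
0.7222 < 0.7257 → Model B

Model B


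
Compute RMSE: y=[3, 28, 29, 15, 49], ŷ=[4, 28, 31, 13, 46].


MSE = 18/5 = 3.6
RMSE = √(18/5) = 1.8974

1.8974


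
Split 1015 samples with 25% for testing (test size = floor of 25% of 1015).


Test = ⌊1015·25/100⌋ = 253
Train = 1015 - 253 = 762

Train: 762, Test: 253


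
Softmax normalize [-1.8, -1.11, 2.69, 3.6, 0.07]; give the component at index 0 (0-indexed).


Exponentials: e^-1.8=0.1653, e^-1.11=0.3296, e^2.69=14.7317, e^3.6=36.5982, e^0.07=1.0725
Sum = 52.8973
Softmax = [0.0031, 0.0062, 0.2785, 0.6919, 0.0203]
p[0] = 0.1653/52.8973 = 0.0031

0.0031


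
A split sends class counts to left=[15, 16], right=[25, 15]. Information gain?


Parent = [40, 31], H_parent = 0.9884
H_left = 0.9992 (n=31), H_right = 0.9544 (n=40)
H_children = (31/71)·0.9992 + (40/71)·0.9544 = 0.974
IG = 0.9884 - 0.974 = 0.0144

0.0144


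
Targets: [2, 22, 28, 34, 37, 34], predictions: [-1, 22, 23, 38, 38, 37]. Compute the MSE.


Squared errors: (2+ 1)²=9, (22-22)²=0, (28-23)²=25, (34-38)²=16, (37-38)²=1, (34-37)²=9
Sum = 60
MSE = 60/6 = 10

10


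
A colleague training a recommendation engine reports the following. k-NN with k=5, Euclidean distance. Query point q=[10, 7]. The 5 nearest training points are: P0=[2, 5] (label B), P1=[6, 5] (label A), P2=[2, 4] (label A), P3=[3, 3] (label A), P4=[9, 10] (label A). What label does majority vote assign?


d(q,P0) = 8.2462  (label B)
d(q,P1) = 4.4721  (label A)
d(q,P2) = 8.544  (label A)
d(q,P3) = 8.0623  (label A)
d(q,P4) = 3.1623  (label A)
Votes: A=4, B=1
Majority → A

A


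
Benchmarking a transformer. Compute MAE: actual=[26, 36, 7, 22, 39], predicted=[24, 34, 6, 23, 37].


Absolute errors: |26-24|=2, |36-34|=2, |7-6|=1, |22-23|=1, |39-37|=2
Sum = 8
MAE = 8/5 = 8/5

8/5


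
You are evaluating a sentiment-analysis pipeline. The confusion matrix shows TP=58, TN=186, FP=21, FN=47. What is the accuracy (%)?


Accuracy = (TP+TN)/(TP+TN+FP+FN)
= (58+186)/(312)
= 244/312 = 78.21%

78.21%


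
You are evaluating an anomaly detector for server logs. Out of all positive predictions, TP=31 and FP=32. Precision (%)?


Precision = TP/(TP+FP)
= 31/(31+32)
= 31/63 = 49.21%

49.21%


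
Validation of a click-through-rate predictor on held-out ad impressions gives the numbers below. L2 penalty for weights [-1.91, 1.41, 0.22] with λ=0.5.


‖w‖₂² = (-1.91)² + (1.41)² + (0.22)²
     = 3.6481 + 1.9881 + 0.0484
     = 5.6846
λ·‖w‖₂² = 0.5·5.6846 = 2.8423

2.8423


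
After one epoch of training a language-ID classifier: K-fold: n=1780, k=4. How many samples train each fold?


Fold size = 1780/4 = 445
Training per fold = 1780 - 445 = 1335

1335


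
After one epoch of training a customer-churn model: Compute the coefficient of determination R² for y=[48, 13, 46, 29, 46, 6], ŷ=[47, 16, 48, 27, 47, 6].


ȳ = 31.3333
SS_res = Σ(y-ŷ)² = 19
SS_tot = Σ(y-ȳ)² = 1691.33
R² = 1 - SS_res/SS_tot = 1 - 0.0112 = 0.9888

0.9888


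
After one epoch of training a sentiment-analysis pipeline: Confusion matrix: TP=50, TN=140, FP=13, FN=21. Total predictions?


Total = TP + TN + FP + FN
= 50 + 140 + 13 + 21
= 224
(Predicted positive: 63, predicted negative: 161)

224


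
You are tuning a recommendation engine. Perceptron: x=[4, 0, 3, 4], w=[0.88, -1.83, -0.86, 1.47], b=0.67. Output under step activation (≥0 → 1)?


z = (4)·(0.88) + (0)·(-1.83) + (3)·(-0.86) + (4)·(1.47) + 0.67
  = 7.49
step(z) = 1 (z≥0)

1


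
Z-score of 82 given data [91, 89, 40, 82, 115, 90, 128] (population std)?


μ = 90.7143, σ = 25.7222
z = (82 - 90.7143)/25.7222 = -0.3388

-0.3388


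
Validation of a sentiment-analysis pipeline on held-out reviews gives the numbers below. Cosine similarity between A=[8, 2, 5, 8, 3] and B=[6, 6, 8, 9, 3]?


A·B = 8·6 + 2·6 + 5·8 + 8·9 + 3·3 = 181
‖A‖ = √166 = 12.8841, ‖B‖ = √226 = 15.0333
cos = 181/(√166·√226) = 181/√37516 = 0.9345

0.9345


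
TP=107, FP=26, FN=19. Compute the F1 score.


Precision = 107/133 = 0.8045
Recall = 107/126 = 0.8492
F1 = 2·P·R/(P+R) = 2·TP/(2·TP+FP+FN) = 214/(214+26+19) = 214/259 = 0.8263

0.8263


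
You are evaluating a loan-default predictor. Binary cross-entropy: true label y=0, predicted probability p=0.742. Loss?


BCE = -[y·ln(p) + (1-y)·ln(1-p)]
= -0 - 1·ln(1-0.742)
= -ln(0.258) = 1.3548

1.3548


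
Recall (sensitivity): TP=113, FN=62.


Recall = TP/(TP+FN)
= 113/(113+62)
= 113/175 = 64.57%

64.57%


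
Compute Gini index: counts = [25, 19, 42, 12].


Probabilities: [25/98, 19/98, 42/98, 12/98] ≈ [0.2551, 0.1939, 0.4286, 0.1224]
Σpᵢ² = (625 + 361 + 1764 + 144)/98² = 2894/9604
Gini = 1 - Σpᵢ² = 1 - 2894/9604 = 0.6987

0.6987


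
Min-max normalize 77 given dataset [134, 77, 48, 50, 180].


min=48, max=180
(77-48)/(180-48) = 29/132 = 0.2197

0.2197


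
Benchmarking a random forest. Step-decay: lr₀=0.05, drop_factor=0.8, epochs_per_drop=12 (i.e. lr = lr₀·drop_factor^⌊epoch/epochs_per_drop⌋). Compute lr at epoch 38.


n_drops = ⌊38/12⌋ = 3
lr = 0.05·0.8^3 = 0.05·0.512 = 0.0256

0.0256


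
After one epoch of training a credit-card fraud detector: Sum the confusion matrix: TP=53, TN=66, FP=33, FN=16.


Total = TP + TN + FP + FN
= 53 + 66 + 33 + 16
= 168
(Predicted positive: 86, predicted negative: 82)

168


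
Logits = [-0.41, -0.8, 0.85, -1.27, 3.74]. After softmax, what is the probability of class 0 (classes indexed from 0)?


Exponentials: e^-0.41=0.6637, e^-0.8=0.4493, e^0.85=2.3396, e^-1.27=0.2808, e^3.74=42.098
Sum = 45.8314
Softmax = [0.0145, 0.0098, 0.051, 0.0061, 0.9185]
p[0] = 0.6637/45.8314 = 0.0145

0.0145


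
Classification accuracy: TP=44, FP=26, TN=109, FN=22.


Accuracy = (TP+TN)/(TP+TN+FP+FN)
= (44+109)/(201)
= 153/201 = 76.12%

76.12%


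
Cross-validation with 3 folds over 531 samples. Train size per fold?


Fold size = 531/3 = 177
Training per fold = 531 - 177 = 354

354


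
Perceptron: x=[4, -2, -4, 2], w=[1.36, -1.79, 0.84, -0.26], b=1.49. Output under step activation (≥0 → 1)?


z = (4)·(1.36) + (-2)·(-1.79) + (-4)·(0.84) + (2)·(-0.26) + 1.49
  = 6.63
step(z) = 1 (z≥0)

1


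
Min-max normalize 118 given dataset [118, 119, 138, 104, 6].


min=6, max=138
(118-6)/(138-6) = 112/132 = 0.8485

0.8485


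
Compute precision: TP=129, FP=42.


Precision = TP/(TP+FP)
= 129/(129+42)
= 129/171 = 75.44%

75.44%


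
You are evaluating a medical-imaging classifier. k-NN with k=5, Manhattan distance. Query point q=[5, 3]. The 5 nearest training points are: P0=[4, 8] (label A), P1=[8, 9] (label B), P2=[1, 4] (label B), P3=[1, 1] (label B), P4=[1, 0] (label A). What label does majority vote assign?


d(q,P0) = 6  (label A)
d(q,P1) = 9  (label B)
d(q,P2) = 5  (label B)
d(q,P3) = 6  (label B)
d(q,P4) = 7  (label A)
Votes: A=2, B=3
Majority → B

B


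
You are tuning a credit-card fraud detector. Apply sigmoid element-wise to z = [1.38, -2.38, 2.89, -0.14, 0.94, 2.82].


σ(1.38) = 1/(1+e^-1.38) = 0.799
σ(-2.38) = 1/(1+e^2.38) = 0.0847
σ(2.89) = 1/(1+e^-2.89) = 0.9473
σ(-0.14) = 1/(1+e^0.14) = 0.4651
σ(0.94) = 1/(1+e^-0.94) = 0.7191
σ(2.82) = 1/(1+e^-2.82) = 0.9437
result = [0.799, 0.0847, 0.9473, 0.4651, 0.7191, 0.9437]

[0.799, 0.0847, 0.9473, 0.4651, 0.7191, 0.9437]


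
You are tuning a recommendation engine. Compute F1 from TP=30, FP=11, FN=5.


Precision = 30/41 = 0.7317
Recall = 30/35 = 0.8571
F1 = 2·P·R/(P+R) = 2·TP/(2·TP+FP+FN) = 60/(60+11+5) = 60/76 = 0.7895

0.7895


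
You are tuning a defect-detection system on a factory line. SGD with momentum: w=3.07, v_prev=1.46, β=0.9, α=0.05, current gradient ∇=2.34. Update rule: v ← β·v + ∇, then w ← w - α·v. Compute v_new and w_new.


v_new = 0.9·1.46 + 2.34 = 1.314 + 2.34 = 3.654
w_new = 3.07 - 0.05·3.654 = 3.07 - 0.1827 = 2.8873

v_new=3.654, w_new=2.8873


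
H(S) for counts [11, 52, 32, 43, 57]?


Probabilities: [11/195, 52/195, 32/195, 43/195, 57/195] ≈ [0.0564, 0.2667, 0.1641, 0.2205, 0.2923]
H = -((11/195)·log₂(11/195) + (52/195)·log₂(52/195) + (32/195)·log₂(32/195) + (43/195)·log₂(43/195) + (57/195)·log₂(57/195))
  = 2.17 bits

2.17 bits


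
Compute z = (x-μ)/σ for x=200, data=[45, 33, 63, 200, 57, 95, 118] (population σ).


μ = 87.2857, σ = 53.3846
z = (200 - 87.2857)/53.3846 = 2.1114

2.1114


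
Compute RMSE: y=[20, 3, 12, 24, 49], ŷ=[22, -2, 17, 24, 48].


MSE = 55/5 = 11
RMSE = √(55/5) = 3.3166

3.3166


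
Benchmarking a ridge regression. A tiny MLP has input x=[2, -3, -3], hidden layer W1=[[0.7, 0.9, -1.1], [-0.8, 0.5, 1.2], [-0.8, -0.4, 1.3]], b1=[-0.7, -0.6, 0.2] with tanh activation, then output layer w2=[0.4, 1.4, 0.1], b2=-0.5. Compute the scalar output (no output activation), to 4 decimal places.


z1[0] = (0.7)·(2) + (0.9)·(-3) + (-1.1)·(-3) - 0.7 = 1.3
z1[1] = (-0.8)·(2) + (0.5)·(-3) + (1.2)·(-3) - 0.6 = -7.3
z1[2] = (-0.8)·(2) + (-0.4)·(-3) + (1.3)·(-3) + 0.2 = -4.1
h = tanh(z1) = [0.8617, -1.0, -0.9995]
output = (0.4)·(0.8617) + (1.4)·(-1.0) + (0.1)·(-0.9995) - 0.5 = -1.6553

-1.6553


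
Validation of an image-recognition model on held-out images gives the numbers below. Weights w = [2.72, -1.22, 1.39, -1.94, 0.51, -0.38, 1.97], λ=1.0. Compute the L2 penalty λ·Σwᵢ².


‖w‖₂² = (2.72)² + (-1.22)² + (1.39)² + (-1.94)² + (0.51)² + (-0.38)² + (1.97)²
     = 7.3984 + 1.4884 + 1.9321 + 3.7636 + 0.2601 + 0.1444 + 3.8809
     = 18.8679
λ·‖w‖₂² = 1.0·18.8679 = 18.8679

18.8679


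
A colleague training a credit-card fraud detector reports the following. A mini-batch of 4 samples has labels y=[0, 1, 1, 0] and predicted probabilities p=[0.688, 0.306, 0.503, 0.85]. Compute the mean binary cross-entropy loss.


L[0] = -ln(1-0.688) = -ln(0.312) = 1.1648
L[1] = -ln(0.306) = 1.1842
L[2] = -ln(0.503) = 0.6872
L[3] = -ln(1-0.85) = -ln(0.15) = 1.8971
mean = (1.1648 + 1.1842 + 0.6872 + 1.8971)/4 = 1.2333

1.2333


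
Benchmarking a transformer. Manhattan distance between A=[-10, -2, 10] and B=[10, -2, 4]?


d = |-10-10| + |-2+ 2| + |10-4|
  = 20 + 0 + 6
  = 26

26


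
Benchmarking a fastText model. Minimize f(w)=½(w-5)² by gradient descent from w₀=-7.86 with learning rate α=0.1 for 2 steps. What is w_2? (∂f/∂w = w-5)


step 1: grad = -7.86-5 = -12.86; w = -7.86 - 0.1·(-12.86) = -6.574
step 2: grad = -6.574-5 = -11.574; w = -6.574 - 0.1·(-11.574) = -5.4166

-5.4166


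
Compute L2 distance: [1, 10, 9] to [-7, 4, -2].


d = √((1+ 7)² + (10-4)² + (9+ 2)²)
  = √(64 + 36 + 121)
  = √221 = 14.8661

14.8661


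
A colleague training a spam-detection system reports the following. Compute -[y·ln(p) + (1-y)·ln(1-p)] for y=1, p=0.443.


BCE = -[y·ln(p) + (1-y)·ln(1-p)]
= -1·ln(0.443) - 0
= -ln(0.443) = 0.8142

0.8142


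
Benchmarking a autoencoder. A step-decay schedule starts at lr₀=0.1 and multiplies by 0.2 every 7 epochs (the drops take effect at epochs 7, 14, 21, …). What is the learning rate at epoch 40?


n_drops = ⌊40/7⌋ = 5
lr = 0.1·0.2^5 = 0.1·0.00032 = 0.000032

0.000032


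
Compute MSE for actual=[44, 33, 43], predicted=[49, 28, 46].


Squared errors: (44-49)²=25, (33-28)²=25, (43-46)²=9
Sum = 59
MSE = 59/3 = 59/3

59/3


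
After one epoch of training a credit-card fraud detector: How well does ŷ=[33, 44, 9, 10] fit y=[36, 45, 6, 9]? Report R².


ȳ = 24
SS_res = Σ(y-ŷ)² = 20
SS_tot = Σ(y-ȳ)² = 1134
R² = 1 - SS_res/SS_tot = 1 - 0.0176 = 0.9824

0.9824


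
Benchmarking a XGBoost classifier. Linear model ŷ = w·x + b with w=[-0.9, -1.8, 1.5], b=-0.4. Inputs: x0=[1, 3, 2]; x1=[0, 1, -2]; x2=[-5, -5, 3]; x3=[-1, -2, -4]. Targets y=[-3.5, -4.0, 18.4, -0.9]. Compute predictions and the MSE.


ŷ0 = (-0.9)·(1) + (-1.8)·(3) + (1.5)·(2) - 0.4 = -3.7
ŷ1 = (-0.9)·(0) + (-1.8)·(1) + (1.5)·(-2) - 0.4 = -5.2
ŷ2 = (-0.9)·(-5) + (-1.8)·(-5) + (1.5)·(3) - 0.4 = 17.6
ŷ3 = (-0.9)·(-1) + (-1.8)·(-2) + (1.5)·(-4) - 0.4 = -1.9
errors² = [0.04, 1.44, 0.64, 1.0]
MSE = 3.1200/4 = 0.78

0.78


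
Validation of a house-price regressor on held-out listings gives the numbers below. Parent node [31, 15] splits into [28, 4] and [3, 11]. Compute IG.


Parent = [31, 15], H_parent = 0.9109
H_left = 0.5436 (n=32), H_right = 0.7496 (n=14)
H_children = (32/46)·0.5436 + (14/46)·0.7496 = 0.6063
IG = 0.9109 - 0.6063 = 0.3046

0.3046


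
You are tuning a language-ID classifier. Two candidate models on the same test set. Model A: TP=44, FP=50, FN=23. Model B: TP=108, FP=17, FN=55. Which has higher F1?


Model A: P=44/94=0.4681, R=44/67=0.6567, F1=2PR/(P+R)=2TP/(2TP+FP+FN)=88/161=0.5466
Model B: P=108/125=0.864, R=108/163=0.6626, F1=2PR/(P+R)=2TP/(2TP+FP+FN)=216/288=0.75
0.5466 < 0.75 → Model B

Model B


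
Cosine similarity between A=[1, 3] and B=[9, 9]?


A·B = 1·9 + 3·9 = 36
‖A‖ = √10 = 3.1623, ‖B‖ = √162 = 12.7279
cos = 36/(√10·√162) = 36/√1620 = 0.8944

0.8944


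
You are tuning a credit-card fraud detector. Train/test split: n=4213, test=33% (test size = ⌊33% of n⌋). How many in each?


Test = ⌊4213·33/100⌋ = 1390
Train = 4213 - 1390 = 2823

Train: 2823, Test: 1390


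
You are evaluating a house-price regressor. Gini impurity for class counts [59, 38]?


Probabilities: [59/97, 38/97] ≈ [0.6082, 0.3918]
Σpᵢ² = (3481 + 1444)/97² = 4925/9409
Gini = 1 - Σpᵢ² = 1 - 4925/9409 = 0.4766

0.4766


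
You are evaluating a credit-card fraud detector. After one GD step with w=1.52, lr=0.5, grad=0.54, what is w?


w_new = w - α·∇
= 1.52 - 0.5·0.54
= 1.52 - 0.27
= 1.25

1.25


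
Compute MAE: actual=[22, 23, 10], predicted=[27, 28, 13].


Absolute errors: |22-27|=5, |23-28|=5, |10-13|=3
Sum = 13
MAE = 13/3 = 13/3

13/3


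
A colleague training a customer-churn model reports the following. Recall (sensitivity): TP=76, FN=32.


Recall = TP/(TP+FN)
= 76/(76+32)
= 76/108 = 70.37%

70.37%


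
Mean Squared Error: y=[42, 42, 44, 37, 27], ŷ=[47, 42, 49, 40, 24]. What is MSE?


Squared errors: (42-47)²=25, (42-42)²=0, (44-49)²=25, (37-40)²=9, (27-24)²=9
Sum = 68
MSE = 68/5 = 68/5

68/5


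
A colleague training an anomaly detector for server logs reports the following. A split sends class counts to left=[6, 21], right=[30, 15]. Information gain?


Parent = [36, 36], H_parent = 1
H_left = 0.7642 (n=27), H_right = 0.9183 (n=45)
H_children = (27/72)·0.7642 + (45/72)·0.9183 = 0.8605
IG = 1 - 0.8605 = 0.1395

0.1395


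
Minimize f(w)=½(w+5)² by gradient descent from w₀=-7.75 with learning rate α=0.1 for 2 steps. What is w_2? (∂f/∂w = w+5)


step 1: grad = -7.75+5 = -2.75; w = -7.75 - 0.1·(-2.75) = -7.475
step 2: grad = -7.475+5 = -2.475; w = -7.475 - 0.1·(-2.475) = -7.2275

-7.2275


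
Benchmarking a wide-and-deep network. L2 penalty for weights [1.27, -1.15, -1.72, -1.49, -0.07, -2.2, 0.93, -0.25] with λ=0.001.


‖w‖₂² = (1.27)² + (-1.15)² + (-1.72)² + (-1.49)² + (-0.07)² + (-2.2)² + (0.93)² + (-0.25)²
     = 1.6129 + 1.3225 + 2.9584 + 2.2201 + 0.0049 + 4.84 + 0.8649 + 0.0625
     = 13.8862
λ·‖w‖₂² = 0.001·13.8862 = 0.013886

0.013886


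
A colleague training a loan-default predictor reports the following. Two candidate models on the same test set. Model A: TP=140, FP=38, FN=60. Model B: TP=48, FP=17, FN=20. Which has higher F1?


Model A: P=140/178=0.7865, R=140/200=0.7, F1=2PR/(P+R)=2TP/(2TP+FP+FN)=280/378=0.7407
Model B: P=48/65=0.7385, R=48/68=0.7059, F1=2PR/(P+R)=2TP/(2TP+FP+FN)=96/133=0.7218
0.7407 > 0.7218 → Model A

Model A


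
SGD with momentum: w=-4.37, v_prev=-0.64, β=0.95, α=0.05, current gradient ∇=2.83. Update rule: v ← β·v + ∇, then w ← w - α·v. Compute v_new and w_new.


v_new = 0.95·-0.64 + 2.83 = -0.608 + 2.83 = 2.222
w_new = -4.37 - 0.05·2.222 = -4.37 - 0.1111 = -4.4811

v_new=2.222, w_new=-4.4811


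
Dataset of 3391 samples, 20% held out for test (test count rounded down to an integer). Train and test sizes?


Test = ⌊3391·20/100⌋ = 678
Train = 3391 - 678 = 2713

Train: 2713, Test: 678


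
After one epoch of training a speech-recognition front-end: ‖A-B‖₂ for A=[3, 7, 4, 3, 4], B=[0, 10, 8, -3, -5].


d = √((3-0)² + (7-10)² + (4-8)² + (3+ 3)² + (4+ 5)²)
  = √(9 + 9 + 16 + 36 + 81)
  = √151 = 12.2882

12.2882


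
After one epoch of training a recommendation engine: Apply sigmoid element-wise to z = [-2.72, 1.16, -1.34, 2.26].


σ(-2.72) = 1/(1+e^2.72) = 0.0618
σ(1.16) = 1/(1+e^-1.16) = 0.7613
σ(-1.34) = 1/(1+e^1.34) = 0.2075
σ(2.26) = 1/(1+e^-2.26) = 0.9055
result = [0.0618, 0.7613, 0.2075, 0.9055]

[0.0618, 0.7613, 0.2075, 0.9055]


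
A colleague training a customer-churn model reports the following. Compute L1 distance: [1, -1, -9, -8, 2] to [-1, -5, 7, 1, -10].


d = |1+ 1| + |-1+ 5| + |-9-7| + |-8-1| + |2+ 10|
  = 2 + 4 + 16 + 9 + 12
  = 43

43


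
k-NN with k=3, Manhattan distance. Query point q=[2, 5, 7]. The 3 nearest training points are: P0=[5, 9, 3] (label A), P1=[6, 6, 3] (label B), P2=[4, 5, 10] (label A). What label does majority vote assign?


d(q,P0) = 11  (label A)
d(q,P1) = 9  (label B)
d(q,P2) = 5  (label A)
Votes: A=2, B=1
Majority → A

A


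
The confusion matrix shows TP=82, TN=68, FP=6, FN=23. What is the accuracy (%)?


Accuracy = (TP+TN)/(TP+TN+FP+FN)
= (82+68)/(179)
= 150/179 = 83.8%

83.8%


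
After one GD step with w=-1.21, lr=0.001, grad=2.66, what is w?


w_new = w - α·∇
= -1.21 - 0.001·2.66
= -1.21 - 0.00266
= -1.21266

-1.21266


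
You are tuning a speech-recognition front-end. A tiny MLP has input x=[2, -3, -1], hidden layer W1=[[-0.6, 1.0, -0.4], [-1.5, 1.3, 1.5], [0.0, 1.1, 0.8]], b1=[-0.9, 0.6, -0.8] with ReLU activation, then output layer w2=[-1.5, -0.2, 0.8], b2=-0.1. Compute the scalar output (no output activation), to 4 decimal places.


z1[0] = (-0.6)·(2) + (1.0)·(-3) + (-0.4)·(-1) - 0.9 = -4.7
z1[1] = (-1.5)·(2) + (1.3)·(-3) + (1.5)·(-1) + 0.6 = -7.8
z1[2] = (0.0)·(2) + (1.1)·(-3) + (0.8)·(-1) - 0.8 = -4.9
h = ReLU(z1) = [0.0, 0.0, 0.0]
output = (-1.5)·(0.0) + (-0.2)·(0.0) + (0.8)·(0.0) - 0.1 = -0.1

-0.1


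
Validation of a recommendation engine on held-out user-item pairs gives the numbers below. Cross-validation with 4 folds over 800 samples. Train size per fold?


Fold size = 800/4 = 200
Training per fold = 800 - 200 = 600

600


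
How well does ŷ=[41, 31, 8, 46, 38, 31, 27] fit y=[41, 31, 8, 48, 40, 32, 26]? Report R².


ȳ = 32.2857
SS_res = Σ(y-ŷ)² = 10
SS_tot = Σ(y-ȳ)² = 1013.43
R² = 1 - SS_res/SS_tot = 1 - 0.0099 = 0.9901

0.9901


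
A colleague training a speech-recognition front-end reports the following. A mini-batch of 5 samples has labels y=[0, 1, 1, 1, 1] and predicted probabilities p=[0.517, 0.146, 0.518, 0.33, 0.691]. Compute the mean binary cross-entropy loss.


L[0] = -ln(1-0.517) = -ln(0.483) = 0.7277
L[1] = -ln(0.146) = 1.9241
L[2] = -ln(0.518) = 0.6578
L[3] = -ln(0.33) = 1.1087
L[4] = -ln(0.691) = 0.3696
mean = (0.7277 + 1.9241 + 0.6578 + 1.1087 + 0.3696)/5 = 0.9576

0.9576


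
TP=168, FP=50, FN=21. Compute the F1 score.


Precision = 168/218 = 0.7706
Recall = 168/189 = 0.8889
F1 = 2·P·R/(P+R) = 2·TP/(2·TP+FP+FN) = 336/(336+50+21) = 336/407 = 0.8256

0.8256


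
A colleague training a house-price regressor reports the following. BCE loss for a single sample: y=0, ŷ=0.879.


BCE = -[y·ln(p) + (1-y)·ln(1-p)]
= -0 - 1·ln(1-0.879)
= -ln(0.121) = 2.112

2.112


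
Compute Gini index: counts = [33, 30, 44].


Probabilities: [33/107, 30/107, 44/107] ≈ [0.3084, 0.2804, 0.4112]
Σpᵢ² = (1089 + 900 + 1936)/107² = 3925/11449
Gini = 1 - Σpᵢ² = 1 - 3925/11449 = 0.6572

0.6572


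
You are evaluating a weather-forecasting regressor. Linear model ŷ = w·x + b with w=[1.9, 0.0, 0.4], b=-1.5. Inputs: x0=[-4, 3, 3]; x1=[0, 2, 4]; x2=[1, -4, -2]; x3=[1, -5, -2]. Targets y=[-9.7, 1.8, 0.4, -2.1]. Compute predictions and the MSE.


ŷ0 = (1.9)·(-4) + (0.0)·(3) + (0.4)·(3) - 1.5 = -7.9
ŷ1 = (1.9)·(0) + (0.0)·(2) + (0.4)·(4) - 1.5 = 0.1
ŷ2 = (1.9)·(1) + (0.0)·(-4) + (0.4)·(-2) - 1.5 = -0.4
ŷ3 = (1.9)·(1) + (0.0)·(-5) + (0.4)·(-2) - 1.5 = -0.4
errors² = [3.24, 2.89, 0.64, 2.89]
MSE = 9.6600/4 = 2.415

2.415


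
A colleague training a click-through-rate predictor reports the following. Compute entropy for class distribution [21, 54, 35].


Probabilities: [21/110, 54/110, 35/110] ≈ [0.1909, 0.4909, 0.3182]
H = -((21/110)·log₂(21/110) + (54/110)·log₂(54/110) + (35/110)·log₂(35/110))
  = 1.4857 bits

1.4857 bits


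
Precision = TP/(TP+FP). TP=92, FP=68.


Precision = TP/(TP+FP)
= 92/(92+68)
= 92/160 = 57.5%

57.5%


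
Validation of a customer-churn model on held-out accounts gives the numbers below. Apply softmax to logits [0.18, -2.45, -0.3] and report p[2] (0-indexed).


Exponentials: e^0.18=1.1972, e^-2.45=0.0863, e^-0.3=0.7408
Sum = 2.0243
Softmax = [0.5914, 0.0426, 0.366]
p[2] = 0.7408/2.0243 = 0.366

0.366


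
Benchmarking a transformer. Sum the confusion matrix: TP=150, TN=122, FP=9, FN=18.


Total = TP + TN + FP + FN
= 150 + 122 + 9 + 18
= 299
(Predicted positive: 159, predicted negative: 140)

299


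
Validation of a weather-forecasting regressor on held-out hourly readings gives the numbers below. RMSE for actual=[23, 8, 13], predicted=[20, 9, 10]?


MSE = 19/3 = 6.3333
RMSE = √(19/3) = 2.5166

2.5166


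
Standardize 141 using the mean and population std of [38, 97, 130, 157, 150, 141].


μ = 118.8333, σ = 40.9366
z = (141 - 118.8333)/40.9366 = 0.5415

0.5415


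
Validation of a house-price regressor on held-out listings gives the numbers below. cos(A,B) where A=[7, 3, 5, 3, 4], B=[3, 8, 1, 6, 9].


A·B = 7·3 + 3·8 + 5·1 + 3·6 + 4·9 = 104
‖A‖ = √108 = 10.3923, ‖B‖ = √191 = 13.8203
cos = 104/(√108·√191) = 104/√20628 = 0.7241

0.7241


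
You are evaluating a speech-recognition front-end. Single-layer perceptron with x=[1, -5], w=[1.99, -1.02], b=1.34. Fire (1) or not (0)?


z = (1)·(1.99) + (-5)·(-1.02) + 1.34
  = 8.43
step(z) = 1 (z≥0)

1


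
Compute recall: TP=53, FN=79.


Recall = TP/(TP+FN)
= 53/(53+79)
= 53/132 = 40.15%

40.15%


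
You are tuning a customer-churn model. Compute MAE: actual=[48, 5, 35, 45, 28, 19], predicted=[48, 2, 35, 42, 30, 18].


Absolute errors: |48-48|=0, |5-2|=3, |35-35|=0, |45-42|=3, |28-30|=2, |19-18|=1
Sum = 9
MAE = 9/6 = 3/2

3/2


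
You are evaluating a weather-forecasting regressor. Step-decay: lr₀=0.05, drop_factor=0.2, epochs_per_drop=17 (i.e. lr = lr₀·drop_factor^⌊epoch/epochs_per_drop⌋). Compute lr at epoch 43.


n_drops = ⌊43/17⌋ = 2
lr = 0.05·0.2^2 = 0.05·0.04 = 0.002

0.002


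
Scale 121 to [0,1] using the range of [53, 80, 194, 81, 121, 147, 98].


min=53, max=194
(121-53)/(194-53) = 68/141 = 0.4823

0.4823


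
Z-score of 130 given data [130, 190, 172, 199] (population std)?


μ = 172.75, σ = 26.5271
z = (130 - 172.75)/26.5271 = -1.6116

-1.6116


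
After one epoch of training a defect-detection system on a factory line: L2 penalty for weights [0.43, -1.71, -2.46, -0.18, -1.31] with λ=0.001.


‖w‖₂² = (0.43)² + (-1.71)² + (-2.46)² + (-0.18)² + (-1.31)²
     = 0.1849 + 2.9241 + 6.0516 + 0.0324 + 1.7161
     = 10.9091
λ·‖w‖₂² = 0.001·10.9091 = 0.010909

0.010909


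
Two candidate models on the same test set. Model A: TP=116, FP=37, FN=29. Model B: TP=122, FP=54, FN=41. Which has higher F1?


Model A: P=116/153=0.7582, R=116/145=0.8, F1=2PR/(P+R)=2TP/(2TP+FP+FN)=232/298=0.7785
Model B: P=122/176=0.6932, R=122/163=0.7485, F1=2PR/(P+R)=2TP/(2TP+FP+FN)=244/339=0.7198
0.7785 > 0.7198 → Model A

Model A


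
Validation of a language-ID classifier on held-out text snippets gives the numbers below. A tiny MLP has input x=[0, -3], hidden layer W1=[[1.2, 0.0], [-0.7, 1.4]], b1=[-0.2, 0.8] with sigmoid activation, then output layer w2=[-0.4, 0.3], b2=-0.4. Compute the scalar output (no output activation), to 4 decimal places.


z1[0] = (1.2)·(0) + (0.0)·(-3) - 0.2 = -0.2
z1[1] = (-0.7)·(0) + (1.4)·(-3) + 0.8 = -3.4
h = sigmoid(z1) = [0.4502, 0.0323]
output = (-0.4)·(0.4502) + (0.3)·(0.0323) - 0.4 = -0.5704

-0.5704


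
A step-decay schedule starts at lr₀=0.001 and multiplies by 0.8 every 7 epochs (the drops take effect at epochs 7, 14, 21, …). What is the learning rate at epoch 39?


n_drops = ⌊39/7⌋ = 5
lr = 0.001·0.8^5 = 0.001·0.32768 = 0.00032768

0.00032768


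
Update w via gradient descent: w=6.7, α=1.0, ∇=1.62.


w_new = w - α·∇
= 6.7 - 1.0·1.62
= 6.7 - 1.62
= 5.08

5.08


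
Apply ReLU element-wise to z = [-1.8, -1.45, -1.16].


ReLU(-1.8) = max(0, -1.8) = 0.0
ReLU(-1.45) = max(0, -1.45) = 0.0
ReLU(-1.16) = max(0, -1.16) = 0.0
result = [0.0, 0.0, 0.0]

[0.0, 0.0, 0.0]


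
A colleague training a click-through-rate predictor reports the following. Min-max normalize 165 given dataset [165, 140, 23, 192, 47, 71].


min=23, max=192
(165-23)/(192-23) = 142/169 = 0.8402

0.8402


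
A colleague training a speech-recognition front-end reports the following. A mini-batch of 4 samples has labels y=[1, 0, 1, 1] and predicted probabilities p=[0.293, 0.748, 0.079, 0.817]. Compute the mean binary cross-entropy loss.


L[0] = -ln(0.293) = 1.2276
L[1] = -ln(1-0.748) = -ln(0.252) = 1.3783
L[2] = -ln(0.079) = 2.5383
L[3] = -ln(0.817) = 0.2021
mean = (1.2276 + 1.3783 + 2.5383 + 0.2021)/4 = 1.3366

1.3366


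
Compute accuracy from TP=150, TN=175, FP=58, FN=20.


Accuracy = (TP+TN)/(TP+TN+FP+FN)
= (150+175)/(403)
= 325/403 = 80.65%

80.65%


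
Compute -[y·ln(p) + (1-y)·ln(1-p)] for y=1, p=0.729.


BCE = -[y·ln(p) + (1-y)·ln(1-p)]
= -1·ln(0.729) - 0
= -ln(0.729) = 0.3161

0.3161


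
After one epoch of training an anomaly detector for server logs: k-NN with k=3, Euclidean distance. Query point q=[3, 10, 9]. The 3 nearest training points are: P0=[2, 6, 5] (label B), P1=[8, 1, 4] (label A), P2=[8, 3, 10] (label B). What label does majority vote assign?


d(q,P0) = 5.7446  (label B)
d(q,P1) = 11.4455  (label A)
d(q,P2) = 8.6603  (label B)
Votes: A=1, B=2
Majority → B

B


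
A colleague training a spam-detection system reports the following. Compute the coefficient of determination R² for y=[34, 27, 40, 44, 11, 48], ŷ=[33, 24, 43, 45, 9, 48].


ȳ = 34
SS_res = Σ(y-ŷ)² = 24
SS_tot = Σ(y-ȳ)² = 910
R² = 1 - SS_res/SS_tot = 1 - 0.0264 = 0.9736

0.9736


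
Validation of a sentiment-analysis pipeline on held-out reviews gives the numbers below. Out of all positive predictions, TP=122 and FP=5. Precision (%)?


Precision = TP/(TP+FP)
= 122/(122+5)
= 122/127 = 96.06%

96.06%


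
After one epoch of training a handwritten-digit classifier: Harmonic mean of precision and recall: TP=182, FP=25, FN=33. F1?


Precision = 182/207 = 0.8792
Recall = 182/215 = 0.8465
F1 = 2·P·R/(P+R) = 2·TP/(2·TP+FP+FN) = 364/(364+25+33) = 364/422 = 0.8626

0.8626


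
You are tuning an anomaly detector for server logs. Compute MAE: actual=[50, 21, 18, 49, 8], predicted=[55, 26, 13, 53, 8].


Absolute errors: |50-55|=5, |21-26|=5, |18-13|=5, |49-53|=4, |8-8|=0
Sum = 19
MAE = 19/5 = 19/5

19/5


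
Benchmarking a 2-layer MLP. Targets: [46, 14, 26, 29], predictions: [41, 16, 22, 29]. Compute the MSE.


Squared errors: (46-41)²=25, (14-16)²=4, (26-22)²=16, (29-29)²=0
Sum = 45
MSE = 45/4 = 45/4

45/4


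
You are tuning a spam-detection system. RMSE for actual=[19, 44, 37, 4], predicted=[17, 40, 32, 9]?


MSE = 70/4 = 17.5
RMSE = √(70/4) = 4.1833

4.1833


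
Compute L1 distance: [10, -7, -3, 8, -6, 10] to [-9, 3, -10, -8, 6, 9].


d = |10+ 9| + |-7-3| + |-3+ 10| + |8+ 8| + |-6-6| + |10-9|
  = 19 + 10 + 7 + 16 + 12 + 1
  = 65

65


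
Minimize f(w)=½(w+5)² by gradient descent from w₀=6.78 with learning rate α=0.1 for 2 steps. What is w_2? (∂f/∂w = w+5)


step 1: grad = 6.78+5 = 11.78; w = 6.78 - 0.1·(11.78) = 5.602
step 2: grad = 5.602+5 = 10.602; w = 5.602 - 0.1·(10.602) = 4.5418

4.5418


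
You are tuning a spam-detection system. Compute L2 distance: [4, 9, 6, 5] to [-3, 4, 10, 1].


d = √((4+ 3)² + (9-4)² + (6-10)² + (5-1)²)
  = √(49 + 25 + 16 + 16)
  = √106 = 10.2956

10.2956


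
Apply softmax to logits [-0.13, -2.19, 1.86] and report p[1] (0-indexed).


Exponentials: e^-0.13=0.8781, e^-2.19=0.1119, e^1.86=6.4237
Sum = 7.4137
Softmax = [0.1184, 0.0151, 0.8665]
p[1] = 0.1119/7.4137 = 0.0151

0.0151


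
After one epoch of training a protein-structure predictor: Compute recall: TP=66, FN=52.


Recall = TP/(TP+FN)
= 66/(66+52)
= 66/118 = 55.93%

55.93%


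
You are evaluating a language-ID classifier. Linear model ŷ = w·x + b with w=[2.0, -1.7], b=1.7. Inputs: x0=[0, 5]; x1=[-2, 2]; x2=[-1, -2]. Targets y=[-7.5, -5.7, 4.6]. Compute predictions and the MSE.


ŷ0 = (2.0)·(0) + (-1.7)·(5) + 1.7 = -6.8
ŷ1 = (2.0)·(-2) + (-1.7)·(2) + 1.7 = -5.7
ŷ2 = (2.0)·(-1) + (-1.7)·(-2) + 1.7 = 3.1
errors² = [0.49, 0.0, 2.25]
MSE = 2.7400/3 = 0.9133

0.9133


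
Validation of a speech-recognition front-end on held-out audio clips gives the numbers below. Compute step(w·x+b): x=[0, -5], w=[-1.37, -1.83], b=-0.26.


z = (0)·(-1.37) + (-5)·(-1.83) - 0.26
  = 8.89
step(z) = 1 (z≥0)

1


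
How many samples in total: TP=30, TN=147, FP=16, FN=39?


Total = TP + TN + FP + FN
= 30 + 147 + 16 + 39
= 232
(Predicted positive: 46, predicted negative: 186)

232


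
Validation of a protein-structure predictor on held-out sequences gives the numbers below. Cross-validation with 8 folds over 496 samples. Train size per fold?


Fold size = 496/8 = 62
Training per fold = 496 - 62 = 434

434


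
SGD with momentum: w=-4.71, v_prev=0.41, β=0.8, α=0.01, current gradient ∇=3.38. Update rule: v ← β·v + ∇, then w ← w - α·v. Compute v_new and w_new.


v_new = 0.8·0.41 + 3.38 = 0.328 + 3.38 = 3.708
w_new = -4.71 - 0.01·3.708 = -4.71 - 0.03708 = -4.74708

v_new=3.708, w_new=-4.74708


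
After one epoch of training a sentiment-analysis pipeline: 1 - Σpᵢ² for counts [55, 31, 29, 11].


Probabilities: [55/126, 31/126, 29/126, 11/126] ≈ [0.4365, 0.246, 0.2302, 0.0873]
Σpᵢ² = (3025 + 961 + 841 + 121)/126² = 4948/15876
Gini = 1 - Σpᵢ² = 1 - 4948/15876 = 0.6883

0.6883


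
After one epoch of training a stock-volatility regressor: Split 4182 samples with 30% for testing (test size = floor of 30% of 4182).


Test = ⌊4182·30/100⌋ = 1254
Train = 4182 - 1254 = 2928

Train: 2928, Test: 1254


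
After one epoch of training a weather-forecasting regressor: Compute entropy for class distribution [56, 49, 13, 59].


Probabilities: [56/177, 49/177, 13/177, 59/177] ≈ [0.3164, 0.2768, 0.0734, 0.3333]
H = -((56/177)·log₂(56/177) + (49/177)·log₂(49/177) + (13/177)·log₂(13/177) + (59/177)·log₂(59/177))
  = 1.8432 bits

1.8432 bits


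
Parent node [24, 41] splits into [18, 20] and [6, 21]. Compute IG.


Parent = [24, 41], H_parent = 0.9501
H_left = 0.998 (n=38), H_right = 0.7642 (n=27)
H_children = (38/65)·0.998 + (27/65)·0.7642 = 0.9009
IG = 0.9501 - 0.9009 = 0.0492

0.0492


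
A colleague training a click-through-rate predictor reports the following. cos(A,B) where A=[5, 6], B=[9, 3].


A·B = 5·9 + 6·3 = 63
‖A‖ = √61 = 7.8102, ‖B‖ = √90 = 9.4868
cos = 63/(√61·√90) = 63/√5490 = 0.8503

0.8503


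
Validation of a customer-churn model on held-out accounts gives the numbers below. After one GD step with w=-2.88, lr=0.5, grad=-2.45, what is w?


w_new = w - α·∇
= -2.88 - 0.5·-2.45
= -2.88 + 1.225
= -1.655

-1.655


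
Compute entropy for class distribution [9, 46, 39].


Probabilities: [9/94, 46/94, 39/94] ≈ [0.0957, 0.4894, 0.4149]
H = -((9/94)·log₂(9/94) + (46/94)·log₂(46/94) + (39/94)·log₂(39/94))
  = 1.3552 bits

1.3552 bits


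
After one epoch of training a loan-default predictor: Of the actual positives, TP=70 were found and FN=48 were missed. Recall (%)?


Recall = TP/(TP+FN)
= 70/(70+48)
= 70/118 = 59.32%

59.32%


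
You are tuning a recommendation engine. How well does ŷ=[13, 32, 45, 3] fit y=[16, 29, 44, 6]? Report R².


ȳ = 23.75
SS_res = Σ(y-ŷ)² = 28
SS_tot = Σ(y-ȳ)² = 812.75
R² = 1 - SS_res/SS_tot = 1 - 0.0345 = 0.9655

0.9655


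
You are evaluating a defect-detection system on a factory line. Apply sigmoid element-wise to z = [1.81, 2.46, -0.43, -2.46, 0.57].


σ(1.81) = 1/(1+e^-1.81) = 0.8594
σ(2.46) = 1/(1+e^-2.46) = 0.9213
σ(-0.43) = 1/(1+e^0.43) = 0.3941
σ(-2.46) = 1/(1+e^2.46) = 0.0787
σ(0.57) = 1/(1+e^-0.57) = 0.6388
result = [0.8594, 0.9213, 0.3941, 0.0787, 0.6388]

[0.8594, 0.9213, 0.3941, 0.0787, 0.6388]


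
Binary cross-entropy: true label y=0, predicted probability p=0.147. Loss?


BCE = -[y·ln(p) + (1-y)·ln(1-p)]
= -0 - 1·ln(1-0.147)
= -ln(0.853) = 0.159

0.159


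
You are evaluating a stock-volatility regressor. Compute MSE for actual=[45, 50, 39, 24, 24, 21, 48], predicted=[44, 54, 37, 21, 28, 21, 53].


Squared errors: (45-44)²=1, (50-54)²=16, (39-37)²=4, (24-21)²=9, (24-28)²=16, (21-21)²=0, (48-53)²=25
Sum = 71
MSE = 71/7 = 71/7

71/7


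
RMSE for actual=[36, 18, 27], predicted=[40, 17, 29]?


MSE = 21/3 = 7
RMSE = √(21/3) = 2.6458

2.6458


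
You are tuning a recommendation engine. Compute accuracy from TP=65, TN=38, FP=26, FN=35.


Accuracy = (TP+TN)/(TP+TN+FP+FN)
= (65+38)/(164)
= 103/164 = 62.8%

62.8%


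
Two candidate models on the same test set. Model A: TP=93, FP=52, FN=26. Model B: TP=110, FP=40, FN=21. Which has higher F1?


Model A: P=93/145=0.6414, R=93/119=0.7815, F1=2PR/(P+R)=2TP/(2TP+FP+FN)=186/264=0.7045
Model B: P=110/150=0.7333, R=110/131=0.8397, F1=2PR/(P+R)=2TP/(2TP+FP+FN)=220/281=0.7829
0.7045 < 0.7829 → Model B

Model B


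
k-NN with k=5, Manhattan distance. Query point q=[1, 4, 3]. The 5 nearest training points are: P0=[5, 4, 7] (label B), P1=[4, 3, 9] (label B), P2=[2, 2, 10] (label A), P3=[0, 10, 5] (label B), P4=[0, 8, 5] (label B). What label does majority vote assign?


d(q,P0) = 8  (label B)
d(q,P1) = 10  (label B)
d(q,P2) = 10  (label A)
d(q,P3) = 9  (label B)
d(q,P4) = 7  (label B)
Votes: A=1, B=4
Majority → B

B


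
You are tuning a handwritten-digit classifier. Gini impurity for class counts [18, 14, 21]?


Probabilities: [18/53, 14/53, 21/53] ≈ [0.3396, 0.2642, 0.3962]
Σpᵢ² = (324 + 196 + 441)/53² = 961/2809
Gini = 1 - Σpᵢ² = 1 - 961/2809 = 0.6579

0.6579


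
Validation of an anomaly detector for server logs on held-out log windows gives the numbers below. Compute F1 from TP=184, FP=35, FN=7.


Precision = 184/219 = 0.8402
Recall = 184/191 = 0.9634
F1 = 2·P·R/(P+R) = 2·TP/(2·TP+FP+FN) = 368/(368+35+7) = 368/410 = 0.8976

0.8976


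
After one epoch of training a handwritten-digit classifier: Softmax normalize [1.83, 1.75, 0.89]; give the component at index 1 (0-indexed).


Exponentials: e^1.83=6.2339, e^1.75=5.7546, e^0.89=2.4351
Sum = 14.4236
Softmax = [0.4322, 0.399, 0.1688]
p[1] = 5.7546/14.4236 = 0.399

0.399
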